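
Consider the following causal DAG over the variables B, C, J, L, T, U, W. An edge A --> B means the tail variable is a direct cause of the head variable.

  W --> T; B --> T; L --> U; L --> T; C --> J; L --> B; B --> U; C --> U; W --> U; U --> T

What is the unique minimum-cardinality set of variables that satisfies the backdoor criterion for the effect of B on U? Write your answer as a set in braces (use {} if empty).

{L}

Variables eligible for adjustment (non-descendants of B, excluding B and U): {C, J, L, W}.
Backdoor paths from B to U:
  P1: B <- L -> U
  P2: B <- L -> T <- W -> U
  P3: B <- L -> T <- U
The empty set is not sufficient: P1 (B <- L -> U) has no collider blocking it and no conditioned non-collider, so it is open.
Try {L}:
  P1: blocked at fork node L ∈ conditioning set.
  P2: blocked at fork node L ∈ conditioning set.
  P3: blocked at fork node L ∈ conditioning set.
{L} contains no descendant of B and blocks every backdoor path.
No other singleton works — e.g. {C} leaves P1 open — so {L} is the unique smallest valid adjustment set.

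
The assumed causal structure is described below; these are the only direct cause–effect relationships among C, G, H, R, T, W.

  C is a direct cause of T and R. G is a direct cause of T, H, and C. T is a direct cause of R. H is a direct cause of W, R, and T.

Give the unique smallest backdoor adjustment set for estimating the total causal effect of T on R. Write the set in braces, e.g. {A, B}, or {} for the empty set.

{C, H}

Variables eligible for adjustment (non-descendants of T, excluding T and R): {C, G, H, W}.
Backdoor paths from T to R:
  P1: T <- G -> C -> R
  P2: T <- G -> H -> R
  P3: T <- C <- G -> H -> R
  P4: T <- C -> R
  P5: T <- H <- G -> C -> R
  P6: T <- H -> R
The empty set is not sufficient: P1 (T <- G -> C -> R) has no collider blocking it and no conditioned non-collider, so it is open.
Try {C, H}:
  P1: blocked at chain node C ∈ conditioning set.
  P2: blocked at chain node H ∈ conditioning set.
  P3: blocked at chain node C ∈ conditioning set.
  P4: blocked at fork node C ∈ conditioning set.
  P5: blocked at chain node H ∈ conditioning set.
  P6: blocked at fork node H ∈ conditioning set.
{C, H} contains no descendant of T and blocks every backdoor path.
Every element of {C, H} is needed (dropping C leaves P1 open; dropping H leaves P2 open), so no proper subset is valid.
Among all size-2 subsets of the eligible variables, only {C, H} blocks every backdoor path, so it is the unique smallest valid adjustment set.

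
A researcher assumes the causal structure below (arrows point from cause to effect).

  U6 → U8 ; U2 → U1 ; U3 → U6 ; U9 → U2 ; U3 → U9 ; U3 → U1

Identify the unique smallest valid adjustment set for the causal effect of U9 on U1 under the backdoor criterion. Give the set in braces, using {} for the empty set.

{U3}

Variables eligible for adjustment (non-descendants of U9, excluding U9 and U1): {U3, U6, U8}.
Backdoor paths from U9 to U1:
  P1: U9 <- U3 -> U1
The empty set is not sufficient: P1 (U9 <- U3 -> U1) has no collider blocking it and no conditioned non-collider, so it is open.
Try {U3}:
  P1: blocked at fork node U3 ∈ conditioning set.
{U3} contains no descendant of U9 and blocks every backdoor path.
No other singleton works — e.g. {U6} leaves P1 open — so {U3} is the unique smallest valid adjustment set.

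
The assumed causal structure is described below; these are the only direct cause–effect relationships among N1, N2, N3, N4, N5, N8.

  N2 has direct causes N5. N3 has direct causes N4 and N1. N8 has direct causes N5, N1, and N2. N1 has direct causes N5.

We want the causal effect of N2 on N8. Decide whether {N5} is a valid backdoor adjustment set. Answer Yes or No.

Backdoor paths from N2 to N8 (paths whose first edge points into N2):
  P1: N2 <- N5 -> N1 -> N8
  P2: N2 <- N5 -> N8
Condition 1 (no descendant of N2 in the set): holds — descendants of N2 are {N8}; none are in {N5}.
Condition 2 (every backdoor path blocked by {N5}):
  P1: blocked at fork node N5 ∈ conditioning set.
  P2: blocked at fork node N5 ∈ conditioning set.
{N5} satisfies the backdoor criterion.

Yes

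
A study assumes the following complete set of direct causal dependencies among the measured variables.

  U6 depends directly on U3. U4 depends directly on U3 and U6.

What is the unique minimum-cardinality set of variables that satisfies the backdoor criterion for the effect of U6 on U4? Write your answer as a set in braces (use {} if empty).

Variables eligible for adjustment (non-descendants of U6, excluding U6 and U4): {U3}.
Backdoor paths from U6 to U4:
  P1: U6 <- U3 -> U4
The empty set is not sufficient: P1 (U6 <- U3 -> U4) has no collider blocking it and no conditioned non-collider, so it is open.
Try {U3}:
  P1: blocked at fork node U3 ∈ conditioning set.
{U3} contains no descendant of U6 and blocks every backdoor path.
{U3} is the unique smallest valid adjustment set.

{U3}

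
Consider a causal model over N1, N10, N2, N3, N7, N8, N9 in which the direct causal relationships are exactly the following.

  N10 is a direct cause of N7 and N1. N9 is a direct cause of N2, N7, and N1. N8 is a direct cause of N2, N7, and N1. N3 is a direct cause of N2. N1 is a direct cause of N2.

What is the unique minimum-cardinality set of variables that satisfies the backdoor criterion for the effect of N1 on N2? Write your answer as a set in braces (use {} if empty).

Variables eligible for adjustment (non-descendants of N1, excluding N1 and N2): {N10, N3, N7, N8, N9}.
Backdoor paths from N1 to N2:
  P1: N1 <- N10 -> N7 <- N9 -> N2
  P2: N1 <- N10 -> N7 <- N8 -> N2
  P3: N1 <- N9 -> N2
  P4: N1 <- N9 -> N7 <- N8 -> N2
  P5: N1 <- N8 -> N2
  P6: N1 <- N8 -> N7 <- N9 -> N2
The empty set is not sufficient: P3 (N1 <- N9 -> N2) has no collider blocking it and no conditioned non-collider, so it is open.
Try {N8, N9}:
  P1: blocked at collider N7 (neither it nor any descendant is in the conditioning set).
  P2: blocked at collider N7 (neither it nor any descendant is in the conditioning set).
  P3: blocked at fork node N9 ∈ conditioning set.
  P4: blocked at fork node N9 ∈ conditioning set.
  P5: blocked at fork node N8 ∈ conditioning set.
  P6: blocked at fork node N8 ∈ conditioning set.
{N8, N9} contains no descendant of N1 and blocks every backdoor path.
Every element of {N8, N9} is needed (dropping N8 leaves P5 open; dropping N9 leaves P3 open), so no proper subset is valid.
Among all size-2 subsets of the eligible variables, only {N8, N9} blocks every backdoor path, so it is the unique smallest valid adjustment set.

{N8, N9}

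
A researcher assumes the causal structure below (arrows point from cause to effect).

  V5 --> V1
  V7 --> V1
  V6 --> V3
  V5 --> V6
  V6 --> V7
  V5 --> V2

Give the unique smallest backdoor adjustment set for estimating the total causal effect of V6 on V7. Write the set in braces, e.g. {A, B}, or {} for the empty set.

{}

Variables eligible for adjustment (non-descendants of V6, excluding V6 and V7): {V2, V5}.
Backdoor paths from V6 to V7:
  P1: V6 <- V5 -> V1 <- V7
Each backdoor path contains an unconditioned collider, so every path is already blocked with the empty conditioning set:
  P1: blocked at collider V1 (neither it nor any descendant is in the conditioning set).
The empty set is therefore the unique smallest valid set.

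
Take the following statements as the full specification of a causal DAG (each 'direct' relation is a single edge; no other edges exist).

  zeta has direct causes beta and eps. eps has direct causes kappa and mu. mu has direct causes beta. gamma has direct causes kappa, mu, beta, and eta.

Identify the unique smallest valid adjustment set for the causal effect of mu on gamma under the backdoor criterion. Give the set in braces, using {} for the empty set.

Variables eligible for adjustment (non-descendants of mu, excluding mu and gamma): {beta, eta, kappa}.
Backdoor paths from mu to gamma:
  P1: mu <- beta -> gamma
  P2: mu <- beta -> zeta <- eps <- kappa -> gamma
The empty set is not sufficient: P1 (mu <- beta -> gamma) has no collider blocking it and no conditioned non-collider, so it is open.
Try {beta}:
  P1: blocked at fork node beta ∈ conditioning set.
  P2: blocked at fork node beta ∈ conditioning set.
{beta} contains no descendant of mu and blocks every backdoor path.
No other singleton works — e.g. {kappa} leaves P1 open — so {beta} is the unique smallest valid adjustment set.

{beta}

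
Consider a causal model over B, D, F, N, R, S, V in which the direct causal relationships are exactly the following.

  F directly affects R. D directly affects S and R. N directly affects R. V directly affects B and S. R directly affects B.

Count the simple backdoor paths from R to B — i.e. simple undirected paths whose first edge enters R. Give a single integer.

1

A backdoor path from R to B is any simple undirected path whose first edge points into R (i.e. leaves R via a parent).
Parents of R: {D, F, N}.
Enumerating:
  P1: R <- D -> S <- V -> B
That exhausts the simple backdoor paths. Count: 1.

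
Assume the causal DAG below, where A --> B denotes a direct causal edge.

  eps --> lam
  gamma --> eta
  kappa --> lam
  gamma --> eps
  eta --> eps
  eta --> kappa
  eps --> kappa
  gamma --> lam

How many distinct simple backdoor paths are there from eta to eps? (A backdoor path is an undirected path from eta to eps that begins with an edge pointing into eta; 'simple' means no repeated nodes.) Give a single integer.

3

A backdoor path from eta to eps is any simple undirected path whose first edge points into eta (i.e. leaves eta via a parent).
Parents of eta: {gamma}.
Enumerating:
  P1: eta <- gamma -> eps
  P2: eta <- gamma -> lam <- eps
  P3: eta <- gamma -> lam <- kappa <- eps
That exhausts the simple backdoor paths. Count: 3.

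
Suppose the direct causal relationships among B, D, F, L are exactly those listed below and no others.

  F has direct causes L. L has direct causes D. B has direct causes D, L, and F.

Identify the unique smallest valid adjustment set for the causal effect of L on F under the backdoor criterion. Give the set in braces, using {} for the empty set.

{}

Variables eligible for adjustment (non-descendants of L, excluding L and F): {D}.
Backdoor paths from L to F:
  P1: L <- D -> B <- F
Each backdoor path contains an unconditioned collider, so every path is already blocked with the empty conditioning set:
  P1: blocked at collider B (neither it nor any descendant is in the conditioning set).
The empty set is therefore the unique smallest valid set.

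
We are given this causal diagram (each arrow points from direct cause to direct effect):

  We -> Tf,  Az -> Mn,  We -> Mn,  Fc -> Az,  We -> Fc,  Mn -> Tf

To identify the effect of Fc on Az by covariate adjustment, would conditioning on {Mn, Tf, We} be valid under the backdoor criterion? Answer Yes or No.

Backdoor paths from Fc to Az (paths whose first edge points into Fc):
  P1: Fc <- We -> Mn <- Az
  P2: Fc <- We -> Tf <- Mn <- Az
Condition 1 (no descendant of Fc in the set): FAILS — Mn and Tf are descendants of Fc.
Condition 2 (every backdoor path blocked by {Mn, Tf, We}):
  P1: blocked at fork node We ∈ conditioning set.
  P2: blocked at fork node We ∈ conditioning set.
{Mn, Tf, We} does not satisfy the backdoor criterion.

No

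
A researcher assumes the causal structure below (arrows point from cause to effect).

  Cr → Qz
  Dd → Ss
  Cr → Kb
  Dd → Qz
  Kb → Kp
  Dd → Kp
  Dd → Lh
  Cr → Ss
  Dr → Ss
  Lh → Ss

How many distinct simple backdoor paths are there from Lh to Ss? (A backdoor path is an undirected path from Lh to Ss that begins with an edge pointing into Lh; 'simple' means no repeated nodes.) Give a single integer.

3

A backdoor path from Lh to Ss is any simple undirected path whose first edge points into Lh (i.e. leaves Lh via a parent).
Parents of Lh: {Dd}.
Enumerating:
  P1: Lh <- Dd -> Ss
  P2: Lh <- Dd -> Qz <- Cr -> Ss
  P3: Lh <- Dd -> Kp <- Kb <- Cr -> Ss
That exhausts the simple backdoor paths. Count: 3.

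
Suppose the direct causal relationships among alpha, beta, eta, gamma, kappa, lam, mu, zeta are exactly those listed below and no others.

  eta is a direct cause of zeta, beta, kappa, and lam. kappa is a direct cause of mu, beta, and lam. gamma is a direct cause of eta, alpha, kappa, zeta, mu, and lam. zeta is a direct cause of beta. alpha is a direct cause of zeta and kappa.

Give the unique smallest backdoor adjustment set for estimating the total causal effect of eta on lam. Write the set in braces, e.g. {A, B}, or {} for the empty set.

{gamma}

Variables eligible for adjustment (non-descendants of eta, excluding eta and lam): {alpha, gamma}.
Backdoor paths from eta to lam:
  P1: eta <- gamma -> alpha -> zeta -> beta <- kappa -> lam
  P2: eta <- gamma -> alpha -> kappa -> lam
  P3: eta <- gamma -> zeta <- alpha -> kappa -> lam
  P4: eta <- gamma -> zeta -> beta <- kappa -> lam
  P5: eta <- gamma -> kappa -> lam
  P6: eta <- gamma -> mu <- kappa -> lam
  P7: eta <- gamma -> lam
The empty set is not sufficient: P2 (eta <- gamma -> alpha -> kappa -> lam) has no collider blocking it and no conditioned non-collider, so it is open.
Try {gamma}:
  P1: blocked at fork node gamma ∈ conditioning set.
  P2: blocked at fork node gamma ∈ conditioning set.
  P3: blocked at fork node gamma ∈ conditioning set.
  P4: blocked at fork node gamma ∈ conditioning set.
  P5: blocked at fork node gamma ∈ conditioning set.
  P6: blocked at fork node gamma ∈ conditioning set.
  P7: blocked at fork node gamma ∈ conditioning set.
{gamma} contains no descendant of eta and blocks every backdoor path.
No other singleton works — e.g. {alpha} leaves P5 open — so {gamma} is the unique smallest valid adjustment set.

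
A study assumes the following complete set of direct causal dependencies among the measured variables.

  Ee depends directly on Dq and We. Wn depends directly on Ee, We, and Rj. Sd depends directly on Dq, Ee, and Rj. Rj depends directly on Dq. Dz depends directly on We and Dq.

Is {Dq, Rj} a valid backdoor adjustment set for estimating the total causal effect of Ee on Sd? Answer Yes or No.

Backdoor paths from Ee to Sd (paths whose first edge points into Ee):
  P1: Ee <- We -> Dz <- Dq -> Rj -> Sd
  P2: Ee <- We -> Dz <- Dq -> Sd
  P3: Ee <- We -> Wn <- Rj <- Dq -> Sd
  P4: Ee <- We -> Wn <- Rj -> Sd
  P5: Ee <- Dq -> Rj -> Sd
  P6: Ee <- Dq -> Dz <- We -> Wn <- Rj -> Sd
  P7: Ee <- Dq -> Sd
Condition 1 (no descendant of Ee in the set): holds — descendants of Ee are {Sd, Wn}; none are in {Dq, Rj}.
Condition 2 (every backdoor path blocked by {Dq, Rj}):
  P1: blocked at collider Dz (neither it nor any descendant is in the conditioning set).
  P2: blocked at collider Dz (neither it nor any descendant is in the conditioning set).
  P3: blocked at collider Wn (neither it nor any descendant is in the conditioning set).
  P4: blocked at collider Wn (neither it nor any descendant is in the conditioning set).
  P5: blocked at fork node Dq ∈ conditioning set.
  P6: blocked at fork node Dq ∈ conditioning set.
  P7: blocked at fork node Dq ∈ conditioning set.
{Dq, Rj} satisfies the backdoor criterion.

Yes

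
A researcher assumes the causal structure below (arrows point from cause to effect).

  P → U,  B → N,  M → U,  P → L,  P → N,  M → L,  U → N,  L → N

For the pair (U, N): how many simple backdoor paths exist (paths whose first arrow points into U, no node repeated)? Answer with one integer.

A backdoor path from U to N is any simple undirected path whose first edge points into U (i.e. leaves U via a parent).
Parents of U: {M, P}.
Enumerating:
  P1: U <- P -> L -> N
  P2: U <- P -> N
  P3: U <- M -> L <- P -> N
  P4: U <- M -> L -> N
That exhausts the simple backdoor paths. Count: 4.

4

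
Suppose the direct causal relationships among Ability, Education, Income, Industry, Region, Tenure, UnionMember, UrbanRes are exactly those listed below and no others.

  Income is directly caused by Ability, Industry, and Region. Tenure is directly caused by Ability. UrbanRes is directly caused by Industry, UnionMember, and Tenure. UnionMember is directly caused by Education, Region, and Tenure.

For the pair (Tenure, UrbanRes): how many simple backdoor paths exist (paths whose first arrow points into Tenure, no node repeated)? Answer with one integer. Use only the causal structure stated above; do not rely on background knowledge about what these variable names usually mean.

A backdoor path from Tenure to UrbanRes is any simple undirected path whose first edge points into Tenure (i.e. leaves Tenure via a parent).
Parents of Tenure: {Ability}.
Enumerating:
  P1: Tenure <- Ability -> Income <- Region -> UnionMember -> UrbanRes
  P2: Tenure <- Ability -> Income <- Industry -> UrbanRes
That exhausts the simple backdoor paths. Count: 2.

2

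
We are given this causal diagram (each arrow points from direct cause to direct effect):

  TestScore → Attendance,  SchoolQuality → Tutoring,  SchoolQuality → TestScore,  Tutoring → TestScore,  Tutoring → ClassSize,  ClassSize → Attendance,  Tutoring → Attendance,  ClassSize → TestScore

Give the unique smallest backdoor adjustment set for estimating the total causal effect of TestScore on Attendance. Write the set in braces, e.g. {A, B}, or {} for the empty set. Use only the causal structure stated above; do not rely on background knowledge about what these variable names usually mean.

{ClassSize, Tutoring}

Variables eligible for adjustment (non-descendants of TestScore, excluding TestScore and Attendance): {ClassSize, SchoolQuality, Tutoring}.
Backdoor paths from TestScore to Attendance:
  P1: TestScore <- SchoolQuality -> Tutoring -> ClassSize -> Attendance
  P2: TestScore <- SchoolQuality -> Tutoring -> Attendance
  P3: TestScore <- Tutoring -> ClassSize -> Attendance
  P4: TestScore <- Tutoring -> Attendance
  P5: TestScore <- ClassSize <- Tutoring -> Attendance
  P6: TestScore <- ClassSize -> Attendance
The empty set is not sufficient: P1 (TestScore <- SchoolQuality -> Tutoring -> ClassSize -> Attendance) has no collider blocking it and no conditioned non-collider, so it is open.
Try {ClassSize, Tutoring}:
  P1: blocked at chain node Tutoring ∈ conditioning set.
  P2: blocked at chain node Tutoring ∈ conditioning set.
  P3: blocked at fork node Tutoring ∈ conditioning set.
  P4: blocked at fork node Tutoring ∈ conditioning set.
  P5: blocked at chain node ClassSize ∈ conditioning set.
  P6: blocked at fork node ClassSize ∈ conditioning set.
{ClassSize, Tutoring} contains no descendant of TestScore and blocks every backdoor path.
Every element of {ClassSize, Tutoring} is needed (dropping ClassSize leaves P6 open; dropping Tutoring leaves P2 open), so no proper subset is valid.
Among all size-2 subsets of the eligible variables, only {ClassSize, Tutoring} blocks every backdoor path, so it is the unique smallest valid adjustment set.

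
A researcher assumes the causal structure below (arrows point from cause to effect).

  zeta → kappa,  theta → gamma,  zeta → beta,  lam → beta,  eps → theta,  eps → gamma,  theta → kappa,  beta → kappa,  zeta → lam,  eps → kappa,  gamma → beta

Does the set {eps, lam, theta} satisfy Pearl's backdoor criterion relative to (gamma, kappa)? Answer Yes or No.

Backdoor paths from gamma to kappa (paths whose first edge points into gamma):
  P1: gamma <- eps -> theta -> kappa
  P2: gamma <- eps -> kappa
  P3: gamma <- theta <- eps -> kappa
  P4: gamma <- theta -> kappa
Condition 1 (no descendant of gamma in the set): holds — descendants of gamma are {beta, kappa}; none are in {eps, lam, theta}.
Condition 2 (every backdoor path blocked by {eps, lam, theta}):
  P1: blocked at fork node eps ∈ conditioning set.
  P2: blocked at fork node eps ∈ conditioning set.
  P3: blocked at chain node theta ∈ conditioning set.
  P4: blocked at fork node theta ∈ conditioning set.
{eps, lam, theta} satisfies the backdoor criterion.

Yes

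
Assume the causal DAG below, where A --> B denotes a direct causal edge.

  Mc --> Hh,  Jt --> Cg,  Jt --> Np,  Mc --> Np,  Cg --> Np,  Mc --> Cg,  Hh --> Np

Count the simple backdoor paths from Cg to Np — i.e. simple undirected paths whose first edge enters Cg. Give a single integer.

A backdoor path from Cg to Np is any simple undirected path whose first edge points into Cg (i.e. leaves Cg via a parent).
Parents of Cg: {Jt, Mc}.
Enumerating:
  P1: Cg <- Mc -> Hh -> Np
  P2: Cg <- Mc -> Np
  P3: Cg <- Jt -> Np
That exhausts the simple backdoor paths. Count: 3.

3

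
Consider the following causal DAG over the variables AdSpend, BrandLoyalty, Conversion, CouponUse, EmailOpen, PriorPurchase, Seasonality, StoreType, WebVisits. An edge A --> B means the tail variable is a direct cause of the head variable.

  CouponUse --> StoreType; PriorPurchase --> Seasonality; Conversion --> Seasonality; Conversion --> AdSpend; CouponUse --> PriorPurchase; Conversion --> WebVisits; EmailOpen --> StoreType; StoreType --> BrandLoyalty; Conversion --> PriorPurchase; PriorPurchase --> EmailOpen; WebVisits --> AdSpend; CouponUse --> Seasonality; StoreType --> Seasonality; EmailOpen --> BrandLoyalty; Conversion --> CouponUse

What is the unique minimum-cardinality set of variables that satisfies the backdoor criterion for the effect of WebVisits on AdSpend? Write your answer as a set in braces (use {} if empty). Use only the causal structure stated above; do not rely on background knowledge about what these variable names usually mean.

Variables eligible for adjustment (non-descendants of WebVisits, excluding WebVisits and AdSpend): {BrandLoyalty, Conversion, CouponUse, EmailOpen, PriorPurchase, Seasonality, StoreType}.
Backdoor paths from WebVisits to AdSpend:
  P1: WebVisits <- Conversion -> AdSpend
The empty set is not sufficient: P1 (WebVisits <- Conversion -> AdSpend) has no collider blocking it and no conditioned non-collider, so it is open.
Try {Conversion}:
  P1: blocked at fork node Conversion ∈ conditioning set.
{Conversion} contains no descendant of WebVisits and blocks every backdoor path.
No other singleton works — e.g. {CouponUse} leaves P1 open — so {Conversion} is the unique smallest valid adjustment set.

{Conversion}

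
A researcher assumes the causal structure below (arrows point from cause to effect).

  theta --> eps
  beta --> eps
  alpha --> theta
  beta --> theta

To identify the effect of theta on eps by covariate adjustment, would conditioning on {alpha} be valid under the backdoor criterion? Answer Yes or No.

No

Backdoor paths from theta to eps (paths whose first edge points into theta):
  P1: theta <- beta -> eps
Condition 1 (no descendant of theta in the set): holds — descendants of theta are {eps}; none are in {alpha}.
Condition 2 (every backdoor path blocked by {alpha}):
  P1: open — no interior node is in the conditioning set.
{alpha} does not satisfy the backdoor criterion.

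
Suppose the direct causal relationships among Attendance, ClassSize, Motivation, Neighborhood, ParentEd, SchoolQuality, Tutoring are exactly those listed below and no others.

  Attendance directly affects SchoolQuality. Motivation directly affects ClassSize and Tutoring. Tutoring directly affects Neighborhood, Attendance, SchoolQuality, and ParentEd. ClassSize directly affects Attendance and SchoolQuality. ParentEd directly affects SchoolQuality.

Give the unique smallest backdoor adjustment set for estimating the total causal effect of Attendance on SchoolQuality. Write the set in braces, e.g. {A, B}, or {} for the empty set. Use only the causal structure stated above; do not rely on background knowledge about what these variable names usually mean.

{ClassSize, Tutoring}

Variables eligible for adjustment (non-descendants of Attendance, excluding Attendance and SchoolQuality): {ClassSize, Motivation, Neighborhood, ParentEd, Tutoring}.
Backdoor paths from Attendance to SchoolQuality:
  P1: Attendance <- Tutoring <- Motivation -> ClassSize -> SchoolQuality
  P2: Attendance <- Tutoring -> ParentEd -> SchoolQuality
  P3: Attendance <- Tutoring -> SchoolQuality
  P4: Attendance <- ClassSize <- Motivation -> Tutoring -> ParentEd -> SchoolQuality
  P5: Attendance <- ClassSize <- Motivation -> Tutoring -> SchoolQuality
  P6: Attendance <- ClassSize -> SchoolQuality
The empty set is not sufficient: P1 (Attendance <- Tutoring <- Motivation -> ClassSize -> SchoolQuality) has no collider blocking it and no conditioned non-collider, so it is open.
Try {ClassSize, Tutoring}:
  P1: blocked at chain node Tutoring ∈ conditioning set.
  P2: blocked at fork node Tutoring ∈ conditioning set.
  P3: blocked at fork node Tutoring ∈ conditioning set.
  P4: blocked at chain node ClassSize ∈ conditioning set.
  P5: blocked at chain node ClassSize ∈ conditioning set.
  P6: blocked at fork node ClassSize ∈ conditioning set.
{ClassSize, Tutoring} contains no descendant of Attendance and blocks every backdoor path.
Every element of {ClassSize, Tutoring} is needed (dropping ClassSize leaves P6 open; dropping Tutoring leaves P2 open), so no proper subset is valid.
Among all size-2 subsets of the eligible variables, only {ClassSize, Tutoring} blocks every backdoor path, so it is the unique smallest valid adjustment set.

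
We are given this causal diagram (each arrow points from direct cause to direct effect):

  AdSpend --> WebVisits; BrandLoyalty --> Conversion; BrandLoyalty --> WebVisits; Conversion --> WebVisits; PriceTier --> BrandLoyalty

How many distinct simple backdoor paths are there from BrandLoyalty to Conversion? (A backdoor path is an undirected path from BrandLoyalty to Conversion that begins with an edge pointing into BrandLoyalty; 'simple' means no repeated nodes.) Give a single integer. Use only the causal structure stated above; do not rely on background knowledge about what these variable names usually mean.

0

A backdoor path from BrandLoyalty to Conversion is any simple undirected path whose first edge points into BrandLoyalty (i.e. leaves BrandLoyalty via a parent).
Parents of BrandLoyalty: {PriceTier}.
No simple path from any parent of BrandLoyalty reaches Conversion without revisiting BrandLoyalty, so there are no backdoor paths.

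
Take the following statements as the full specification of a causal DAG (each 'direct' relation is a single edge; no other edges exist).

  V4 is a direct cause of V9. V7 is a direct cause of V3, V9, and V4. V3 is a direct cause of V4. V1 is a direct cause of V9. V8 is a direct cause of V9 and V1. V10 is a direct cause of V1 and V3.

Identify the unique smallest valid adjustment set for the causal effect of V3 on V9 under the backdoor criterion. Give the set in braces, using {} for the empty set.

{V10, V7}

Variables eligible for adjustment (non-descendants of V3, excluding V3 and V9): {V1, V10, V7, V8}.
Backdoor paths from V3 to V9:
  P1: V3 <- V7 -> V4 -> V9
  P2: V3 <- V7 -> V9
  P3: V3 <- V10 -> V1 <- V8 -> V9
  P4: V3 <- V10 -> V1 -> V9
The empty set is not sufficient: P1 (V3 <- V7 -> V4 -> V9) has no collider blocking it and no conditioned non-collider, so it is open.
Try {V10, V7}:
  P1: blocked at fork node V7 ∈ conditioning set.
  P2: blocked at fork node V7 ∈ conditioning set.
  P3: blocked at fork node V10 ∈ conditioning set.
  P4: blocked at fork node V10 ∈ conditioning set.
{V10, V7} contains no descendant of V3 and blocks every backdoor path.
Every element of {V10, V7} is needed (dropping V10 leaves P4 open; dropping V7 leaves P1 open), so no proper subset is valid.
Among all size-2 subsets of the eligible variables, only {V10, V7} blocks every backdoor path, so it is the unique smallest valid adjustment set.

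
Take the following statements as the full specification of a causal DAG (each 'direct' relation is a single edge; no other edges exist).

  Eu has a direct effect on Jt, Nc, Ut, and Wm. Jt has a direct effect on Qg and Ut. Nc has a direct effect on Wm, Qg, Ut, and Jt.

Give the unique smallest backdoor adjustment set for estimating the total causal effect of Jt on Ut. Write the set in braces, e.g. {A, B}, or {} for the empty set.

Variables eligible for adjustment (non-descendants of Jt, excluding Jt and Ut): {Eu, Nc, Wm}.
Backdoor paths from Jt to Ut:
  P1: Jt <- Eu -> Nc -> Ut
  P2: Jt <- Eu -> Wm <- Nc -> Ut
  P3: Jt <- Eu -> Ut
  P4: Jt <- Nc <- Eu -> Ut
  P5: Jt <- Nc -> Wm <- Eu -> Ut
  P6: Jt <- Nc -> Ut
The empty set is not sufficient: P1 (Jt <- Eu -> Nc -> Ut) has no collider blocking it and no conditioned non-collider, so it is open.
Try {Eu, Nc}:
  P1: blocked at fork node Eu ∈ conditioning set.
  P2: blocked at fork node Eu ∈ conditioning set.
  P3: blocked at fork node Eu ∈ conditioning set.
  P4: blocked at chain node Nc ∈ conditioning set.
  P5: blocked at fork node Nc ∈ conditioning set.
  P6: blocked at fork node Nc ∈ conditioning set.
{Eu, Nc} contains no descendant of Jt and blocks every backdoor path.
Every element of {Eu, Nc} is needed (dropping Eu leaves P3 open; dropping Nc leaves P6 open), so no proper subset is valid.
Among all size-2 subsets of the eligible variables, only {Eu, Nc} blocks every backdoor path, so it is the unique smallest valid adjustment set.

{Eu, Nc}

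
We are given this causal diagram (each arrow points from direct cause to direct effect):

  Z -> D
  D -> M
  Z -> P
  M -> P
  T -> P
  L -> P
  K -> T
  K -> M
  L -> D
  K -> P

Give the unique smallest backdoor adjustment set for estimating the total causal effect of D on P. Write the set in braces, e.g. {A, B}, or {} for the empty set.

{L, Z}

Variables eligible for adjustment (non-descendants of D, excluding D and P): {K, L, T, Z}.
Backdoor paths from D to P:
  P1: D <- Z -> P
  P2: D <- L -> P
The empty set is not sufficient: P1 (D <- Z -> P) has no collider blocking it and no conditioned non-collider, so it is open.
Try {L, Z}:
  P1: blocked at fork node Z ∈ conditioning set.
  P2: blocked at fork node L ∈ conditioning set.
{L, Z} contains no descendant of D and blocks every backdoor path.
Every element of {L, Z} is needed (dropping L leaves P2 open; dropping Z leaves P1 open), so no proper subset is valid.
Among all size-2 subsets of the eligible variables, only {L, Z} blocks every backdoor path, so it is the unique smallest valid adjustment set.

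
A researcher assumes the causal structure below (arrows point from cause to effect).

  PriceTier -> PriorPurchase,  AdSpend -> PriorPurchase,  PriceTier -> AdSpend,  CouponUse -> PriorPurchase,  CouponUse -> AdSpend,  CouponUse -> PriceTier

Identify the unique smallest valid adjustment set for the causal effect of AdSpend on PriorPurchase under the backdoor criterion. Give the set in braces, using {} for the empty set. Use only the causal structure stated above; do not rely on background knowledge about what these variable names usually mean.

Variables eligible for adjustment (non-descendants of AdSpend, excluding AdSpend and PriorPurchase): {CouponUse, PriceTier}.
Backdoor paths from AdSpend to PriorPurchase:
  P1: AdSpend <- CouponUse -> PriceTier -> PriorPurchase
  P2: AdSpend <- CouponUse -> PriorPurchase
  P3: AdSpend <- PriceTier <- CouponUse -> PriorPurchase
  P4: AdSpend <- PriceTier -> PriorPurchase
The empty set is not sufficient: P1 (AdSpend <- CouponUse -> PriceTier -> PriorPurchase) has no collider blocking it and no conditioned non-collider, so it is open.
Try {CouponUse, PriceTier}:
  P1: blocked at fork node CouponUse ∈ conditioning set.
  P2: blocked at fork node CouponUse ∈ conditioning set.
  P3: blocked at chain node PriceTier ∈ conditioning set.
  P4: blocked at fork node PriceTier ∈ conditioning set.
{CouponUse, PriceTier} contains no descendant of AdSpend and blocks every backdoor path.
Every element of {CouponUse, PriceTier} is needed (dropping CouponUse leaves P2 open; dropping PriceTier leaves P4 open), so no proper subset is valid.
Among all size-2 subsets of the eligible variables, only {CouponUse, PriceTier} blocks every backdoor path, so it is the unique smallest valid adjustment set.

{CouponUse, PriceTier}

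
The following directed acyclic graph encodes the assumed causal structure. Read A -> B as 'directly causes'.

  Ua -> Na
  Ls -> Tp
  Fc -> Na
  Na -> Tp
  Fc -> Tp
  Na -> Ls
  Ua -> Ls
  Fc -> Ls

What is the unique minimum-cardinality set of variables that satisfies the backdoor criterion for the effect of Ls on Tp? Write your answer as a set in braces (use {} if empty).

Variables eligible for adjustment (non-descendants of Ls, excluding Ls and Tp): {Fc, Na, Ua}.
Backdoor paths from Ls to Tp:
  P1: Ls <- Ua -> Na <- Fc -> Tp
  P2: Ls <- Ua -> Na -> Tp
  P3: Ls <- Fc -> Na -> Tp
  P4: Ls <- Fc -> Tp
  P5: Ls <- Na <- Fc -> Tp
  P6: Ls <- Na -> Tp
The empty set is not sufficient: P2 (Ls <- Ua -> Na -> Tp) has no collider blocking it and no conditioned non-collider, so it is open.
Try {Fc, Na}:
  P1: blocked at fork node Fc ∈ conditioning set.
  P2: blocked at chain node Na ∈ conditioning set.
  P3: blocked at fork node Fc ∈ conditioning set.
  P4: blocked at fork node Fc ∈ conditioning set.
  P5: blocked at chain node Na ∈ conditioning set.
  P6: blocked at fork node Na ∈ conditioning set.
{Fc, Na} contains no descendant of Ls and blocks every backdoor path.
Every element of {Fc, Na} is needed (dropping Fc leaves P1 open; dropping Na leaves P2 open), so no proper subset is valid.
Among all size-2 subsets of the eligible variables, only {Fc, Na} blocks every backdoor path, so it is the unique smallest valid adjustment set.

{Fc, Na}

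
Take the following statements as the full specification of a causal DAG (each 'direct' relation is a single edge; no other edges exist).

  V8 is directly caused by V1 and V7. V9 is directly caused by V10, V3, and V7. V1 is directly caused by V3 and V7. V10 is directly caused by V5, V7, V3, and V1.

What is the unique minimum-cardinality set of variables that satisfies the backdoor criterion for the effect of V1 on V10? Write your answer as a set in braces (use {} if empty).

{V3, V7}

Variables eligible for adjustment (non-descendants of V1, excluding V1 and V10): {V3, V5, V7}.
Backdoor paths from V1 to V10:
  P1: V1 <- V3 -> V10
  P2: V1 <- V3 -> V9 <- V7 -> V10
  P3: V1 <- V3 -> V9 <- V10
  P4: V1 <- V7 -> V10
  P5: V1 <- V7 -> V9 <- V3 -> V10
  P6: V1 <- V7 -> V9 <- V10
The empty set is not sufficient: P1 (V1 <- V3 -> V10) has no collider blocking it and no conditioned non-collider, so it is open.
Try {V3, V7}:
  P1: blocked at fork node V3 ∈ conditioning set.
  P2: blocked at fork node V3 ∈ conditioning set.
  P3: blocked at fork node V3 ∈ conditioning set.
  P4: blocked at fork node V7 ∈ conditioning set.
  P5: blocked at fork node V7 ∈ conditioning set.
  P6: blocked at fork node V7 ∈ conditioning set.
{V3, V7} contains no descendant of V1 and blocks every backdoor path.
Every element of {V3, V7} is needed (dropping V3 leaves P1 open; dropping V7 leaves P4 open), so no proper subset is valid.
Among all size-2 subsets of the eligible variables, only {V3, V7} blocks every backdoor path, so it is the unique smallest valid adjustment set.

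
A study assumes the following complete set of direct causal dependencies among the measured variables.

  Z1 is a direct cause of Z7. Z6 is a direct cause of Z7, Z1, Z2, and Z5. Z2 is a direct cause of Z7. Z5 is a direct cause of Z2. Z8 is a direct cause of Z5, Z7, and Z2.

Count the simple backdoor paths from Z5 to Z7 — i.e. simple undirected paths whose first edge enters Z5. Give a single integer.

A backdoor path from Z5 to Z7 is any simple undirected path whose first edge points into Z5 (i.e. leaves Z5 via a parent).
Parents of Z5: {Z6, Z8}.
Enumerating:
  P1: Z5 <- Z6 -> Z1 -> Z7
  P2: Z5 <- Z6 -> Z2 <- Z8 -> Z7
  P3: Z5 <- Z6 -> Z2 -> Z7
  P4: Z5 <- Z6 -> Z7
  P5: Z5 <- Z8 -> Z2 <- Z6 -> Z1 -> Z7
  P6: Z5 <- Z8 -> Z2 <- Z6 -> Z7
  P7: Z5 <- Z8 -> Z2 -> Z7
  P8: Z5 <- Z8 -> Z7
That exhausts the simple backdoor paths. Count: 8.

8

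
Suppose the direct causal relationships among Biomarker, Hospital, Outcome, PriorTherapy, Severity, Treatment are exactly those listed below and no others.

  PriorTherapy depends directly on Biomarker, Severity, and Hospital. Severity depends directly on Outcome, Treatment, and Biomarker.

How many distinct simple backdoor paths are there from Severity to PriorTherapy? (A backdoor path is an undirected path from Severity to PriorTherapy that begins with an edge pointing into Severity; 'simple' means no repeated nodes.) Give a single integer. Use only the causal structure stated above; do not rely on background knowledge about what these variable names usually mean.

A backdoor path from Severity to PriorTherapy is any simple undirected path whose first edge points into Severity (i.e. leaves Severity via a parent).
Parents of Severity: {Biomarker, Outcome, Treatment}.
Enumerating:
  P1: Severity <- Biomarker -> PriorTherapy
That exhausts the simple backdoor paths. Count: 1.

1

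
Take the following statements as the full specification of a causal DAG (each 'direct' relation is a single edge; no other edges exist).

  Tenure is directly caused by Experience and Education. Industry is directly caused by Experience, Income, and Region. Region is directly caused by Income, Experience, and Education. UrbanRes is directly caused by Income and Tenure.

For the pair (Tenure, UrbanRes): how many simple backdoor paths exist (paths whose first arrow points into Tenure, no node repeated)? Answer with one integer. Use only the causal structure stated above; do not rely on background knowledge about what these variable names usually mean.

7

A backdoor path from Tenure to UrbanRes is any simple undirected path whose first edge points into Tenure (i.e. leaves Tenure via a parent).
Parents of Tenure: {Education, Experience}.
Enumerating:
  P1: Tenure <- Experience -> Region <- Income -> UrbanRes
  P2: Tenure <- Experience -> Region -> Industry <- Income -> UrbanRes
  P3: Tenure <- Experience -> Industry <- Income -> UrbanRes
  P4: Tenure <- Experience -> Industry <- Region <- Income -> UrbanRes
  P5: Tenure <- Education -> Region <- Income -> UrbanRes
  P6: Tenure <- Education -> Region <- Experience -> Industry <- Income -> UrbanRes
  P7: Tenure <- Education -> Region -> Industry <- Income -> UrbanRes
That exhausts the simple backdoor paths. Count: 7.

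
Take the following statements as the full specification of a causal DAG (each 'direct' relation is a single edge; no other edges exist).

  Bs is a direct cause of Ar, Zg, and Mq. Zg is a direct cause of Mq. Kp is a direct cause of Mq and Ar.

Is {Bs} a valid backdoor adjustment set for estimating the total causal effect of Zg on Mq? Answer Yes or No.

Yes

Backdoor paths from Zg to Mq (paths whose first edge points into Zg):
  P1: Zg <- Bs -> Mq
  P2: Zg <- Bs -> Ar <- Kp -> Mq
Condition 1 (no descendant of Zg in the set): holds — descendants of Zg are {Mq}; none are in {Bs}.
Condition 2 (every backdoor path blocked by {Bs}):
  P1: blocked at fork node Bs ∈ conditioning set.
  P2: blocked at fork node Bs ∈ conditioning set.
{Bs} satisfies the backdoor criterion.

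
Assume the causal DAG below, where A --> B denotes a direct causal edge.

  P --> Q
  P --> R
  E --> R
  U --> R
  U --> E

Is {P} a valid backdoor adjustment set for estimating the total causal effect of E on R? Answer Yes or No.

Backdoor paths from E to R (paths whose first edge points into E):
  P1: E <- U -> R
Condition 1 (no descendant of E in the set): holds — descendants of E are {R}; none are in {P}.
Condition 2 (every backdoor path blocked by {P}):
  P1: open — no interior node is in the conditioning set.
{P} does not satisfy the backdoor criterion.

No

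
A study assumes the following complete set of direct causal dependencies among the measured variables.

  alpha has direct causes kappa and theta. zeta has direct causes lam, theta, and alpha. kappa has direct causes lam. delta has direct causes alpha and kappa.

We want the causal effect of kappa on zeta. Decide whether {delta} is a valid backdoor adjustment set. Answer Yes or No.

Backdoor paths from kappa to zeta (paths whose first edge points into kappa):
  P1: kappa <- lam -> zeta
Condition 1 (no descendant of kappa in the set): FAILS — delta is a descendant of kappa.
Condition 2 (every backdoor path blocked by {delta}):
  P1: open — no interior node is in the conditioning set.
{delta} does not satisfy the backdoor criterion.

No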